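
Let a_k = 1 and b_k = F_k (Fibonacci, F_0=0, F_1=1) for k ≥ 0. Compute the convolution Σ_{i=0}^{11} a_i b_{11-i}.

232

Write out a_i and b_{11-i} for i = 0,…,11 and sum the products.
Σ = 1·89 + 1·55 + 1·34 + 1·21 + 1·13 + 1·8 + 1·5 + 1·3 + 1·2 + 1·1 + 1·1 + 1·0 = 232.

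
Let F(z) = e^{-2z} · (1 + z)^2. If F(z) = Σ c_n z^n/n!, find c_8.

1792

The EGF product rule gives c_8 = Σ_{k_1+k_2=8} C(8; k_1,k_2) · ∏ g_i(k_i), where e^{-2z} gives (-2)^k; (1+z)^2 gives the falling factorial (2)_k.
g_1(k) for k = 0…8: 1, -2, 4, -8, 16, -32, 64, -128, 256.
g_2(k) for k = 0…8: 1, 2, 2, 0, 0, 0, 0, 0, 0.
c_8 = Σ_k C(8,k)·g_1(k)·g_2(8−k) = 28·64·2 + 8·(-128)·2 + 1·256·1 = 3584 − 2048 + 256 = 1792.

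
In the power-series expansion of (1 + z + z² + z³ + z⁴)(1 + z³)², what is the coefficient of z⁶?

(1 + z + z² + z³ + z⁴) has coefficients 1,1,1,1,1 for degrees 0…4.
(1 + z³)² has coefficients 1,0,0,2,0,0,1 for degrees 0…6.
[z⁶] = 1·1 + 1·0 + 1·0 + 1·2 + 1·0 = 3.

3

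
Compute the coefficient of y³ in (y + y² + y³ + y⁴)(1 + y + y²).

(y + y² + y³ + y⁴) has coefficients 0,1,1,1 for degrees 0…3.
(1 + y + y²) has coefficients 1,1,1,0 for degrees 0…3.
[y³] = 1·1 + 1·1 + 1·1 = 3.

3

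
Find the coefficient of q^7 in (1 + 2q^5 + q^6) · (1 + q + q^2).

(1 + 2q^5 + q^6) has coefficients 1,0,0,0,0,2,1 for degrees 0…6.
(1 + q + q^2) has coefficients 1,1,1,0,0,0,0,0 for degrees 0…7.
[q^7] = 1·0 + 2·1 + 1·1 = 3.

3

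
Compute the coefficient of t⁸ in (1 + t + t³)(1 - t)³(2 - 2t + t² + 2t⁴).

-9

(1 + t + t³) has coefficients 1,1,0,1 for degrees 0…3.
(1 - t)³ has coefficients 1,-3,3,-1,0,0,0,0,0 for degrees 0…8.
Finally multiplying by (2 - 2t + t² + 2t⁴), the product of all factors after the first has coefficients 2,-8,13,-11,7,-7,6,-2,0 for degrees 0…8.
[t⁸] = 1·0 + 1·(-2) + 1·(-7) = -9.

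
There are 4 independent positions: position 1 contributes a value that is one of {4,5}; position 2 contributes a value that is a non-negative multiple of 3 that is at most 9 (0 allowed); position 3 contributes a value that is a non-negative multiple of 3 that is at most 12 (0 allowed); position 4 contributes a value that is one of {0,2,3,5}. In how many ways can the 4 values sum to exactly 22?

The generating function for the choices is (y^4 + y^5)·(1 + y^3 + y^6 + y^9)·(1 + y^3 + y^6 + y^9 + y^12)·(1 + y^2 + y^3 + y^5); the count is [y^22].
(y^4 + y^5) has coefficients 0,0,0,0,1,1 for degrees 0…5.
(1 + y^3 + y^6 + y^9) has coefficients 1,0,0,1,0,0,1,0,0,1,0,0,0,0,0,0,0,0,0,0,0,0,0 for degrees 0…22.
Multiplying by (1 + y^3 + y^6 + y^9 + y^12) gives running coefficients 1,0,0,2,0,0,3,0,0,4,0,0,4,0,0,3,0,0,2,0,0,1,0 for degrees 0…22.
Finally multiplying by (1 + y^2 + y^3 + y^5), the product of all factors after the first has coefficients 1,0,1,3,0,3,5,0,5,7,0,7,8,0,8,7,0,7,5,0,5,3,0 for degrees 0…22.
[y^22] = 1·5 + 1·7 = 12.

12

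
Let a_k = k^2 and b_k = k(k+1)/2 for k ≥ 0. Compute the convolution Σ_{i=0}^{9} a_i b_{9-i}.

This is [x^9] in the product of the two ordinary generating functions.
Σ = 0·45 + 1·36 + 4·28 + 9·21 + 16·15 + 25·10 + 36·6 + 49·3 + 64·1 + 81·0 = 1254.

1254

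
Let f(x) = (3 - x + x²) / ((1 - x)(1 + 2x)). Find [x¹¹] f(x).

The denominator gives the recurrence a_n = −a_(n−1) + 2a_(n−2) for n ≥ 3; the numerator fixes a_0 = 3, a_1 = -4, a_2 = 11.
Iterating: 3, -4, 11, -19, 41, -79, 161, -319, 641, -1279, 2561, -5119, so a_11 = -5119.

-5119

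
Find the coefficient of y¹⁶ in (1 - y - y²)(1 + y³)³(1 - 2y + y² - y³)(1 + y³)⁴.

(1 - y - y²) has coefficients 1,-1,-1 for degrees 0…2.
(1 + y³)³ has coefficients 1,0,0,3,0,0,3,0,0,1,0,0,0,0,0,0,0 for degrees 0…16.
Multiplying by (1 - 2y + y² - y³) gives running coefficients 1,-2,1,2,-6,3,0,-6,3,-2,-2,1,-1,0,0,0,0 for degrees 0…16.
Finally multiplying by (1 + y³)⁴, the product of all factors after the first has coefficients 1,-2,1,6,-14,7,14,-42,21,14,-70,35,0,-70,35,-14,-42 for degrees 0…16.
[y¹⁶] = 1·(-42) − 1·(-14) − 1·35 = -63.

-63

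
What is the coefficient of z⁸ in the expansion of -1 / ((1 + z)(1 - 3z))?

The denominator gives the recurrence a_n = 2a_(n−1) + 3a_(n−2) for n ≥ 2; the numerator fixes a_0 = -1, a_1 = -2.
Iterating: -1, -2, -7, -20, -61, -182, -547, -1640, -4921, so a_8 = -4921.

-4921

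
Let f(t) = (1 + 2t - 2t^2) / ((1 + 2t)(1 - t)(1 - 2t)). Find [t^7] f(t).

The denominator gives the recurrence a_n = a_(n−1) + 4a_(n−2) − 4a_(n−3) for n ≥ 3; the numerator fixes a_0 = 1, a_1 = 3, a_2 = 5.
Iterating: 1, 3, 5, 13, 21, 53, 85, 213, so a_7 = 213.

213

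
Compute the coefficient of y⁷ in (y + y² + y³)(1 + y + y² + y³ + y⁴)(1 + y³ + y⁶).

(y + y² + y³) has coefficients 0,1,1,1 for degrees 0…3.
(1 + y + y² + y³ + y⁴) has coefficients 1,1,1,1,1,0,0,0 for degrees 0…7.
Finally multiplying by (1 + y³ + y⁶), the product of all factors after the first has coefficients 1,1,1,2,2,1,2,2 for degrees 0…7.
[y⁷] = 1·2 + 1·1 + 1·2 = 5.

5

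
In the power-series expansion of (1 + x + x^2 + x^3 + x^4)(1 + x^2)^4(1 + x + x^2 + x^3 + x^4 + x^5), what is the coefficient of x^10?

(1 + x + x^2 + x^3 + x^4) has coefficients 1,1,1,1,1 for degrees 0…4.
(1 + x^2)^4 has coefficients 1,0,4,0,6,0,4,0,1,0,0 for degrees 0…10.
Finally multiplying by (1 + x + x^2 + x^3 + x^4 + x^5), the product of all factors after the first has coefficients 1,1,5,5,11,11,14,14,11,11,5 for degrees 0…10.
[x^10] = 1·5 + 1·11 + 1·11 + 1·14 + 1·14 = 55.

55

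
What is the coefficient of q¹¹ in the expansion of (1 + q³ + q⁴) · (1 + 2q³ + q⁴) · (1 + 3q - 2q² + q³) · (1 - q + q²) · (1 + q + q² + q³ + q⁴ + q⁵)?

29

(1 + q³ + q⁴) has coefficients 1,0,0,1,1 for degrees 0…4.
(1 + 2q³ + q⁴) has coefficients 1,0,0,2,1,0,0,0,0,0,0,0 for degrees 0…11.
Multiplying by (1 + 3q - 2q² + q³) gives running coefficients 1,3,-2,3,7,-1,0,1,0,0,0,0 for degrees 0…11.
Multiplying by (1 - q + q²) gives running coefficients 1,2,-4,8,2,-5,8,0,-1,1,0,0 for degrees 0…11.
Finally multiplying by (1 + q + q² + q³ + q⁴ + q⁵), the product of all factors after the first has coefficients 1,3,-1,7,9,4,11,9,12,5,3,8 for degrees 0…11.
[q¹¹] = 1·8 + 1·12 + 1·9 = 29.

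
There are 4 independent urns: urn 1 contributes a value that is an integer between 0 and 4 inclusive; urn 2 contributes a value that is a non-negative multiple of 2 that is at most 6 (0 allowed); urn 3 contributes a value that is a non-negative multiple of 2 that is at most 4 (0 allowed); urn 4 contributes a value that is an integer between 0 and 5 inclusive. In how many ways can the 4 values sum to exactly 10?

The generating function for the choices is (1 + t + t^2 + t^3 + t^4)·(1 + t^2 + t^4 + t^6)·(1 + t^2 + t^4)·(1 + t + t^2 + t^3 + t^4 + t^5); the count is [t^10].
(1 + t + t^2 + t^3 + t^4) has coefficients 1,1,1,1,1 for degrees 0…4.
(1 + t^2 + t^4 + t^6) has coefficients 1,0,1,0,1,0,1,0,0,0,0 for degrees 0…10.
Multiplying by (1 + t^2 + t^4) gives running coefficients 1,0,2,0,3,0,3,0,2,0,1 for degrees 0…10.
Finally multiplying by (1 + t + t^2 + t^3 + t^4 + t^5), the product of all factors after the first has coefficients 1,1,3,3,6,6,8,8,8,8,6 for degrees 0…10.
[t^10] = 1·6 + 1·8 + 1·8 + 1·8 + 1·8 = 38.

38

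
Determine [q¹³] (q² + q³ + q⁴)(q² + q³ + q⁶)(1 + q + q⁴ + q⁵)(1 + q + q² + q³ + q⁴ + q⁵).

(q² + q³ + q⁴) has coefficients 0,0,1,1,1 for degrees 0…4.
(q² + q³ + q⁶) has coefficients 0,0,1,1,0,0,1,0,0,0,0,0,0,0 for degrees 0…13.
Multiplying by (1 + q + q⁴ + q⁵) gives running coefficients 0,0,1,2,1,0,2,3,1,0,1,1,0,0 for degrees 0…13.
Finally multiplying by (1 + q + q² + q³ + q⁴ + q⁵), the product of all factors after the first has coefficients 0,0,1,3,4,4,6,9,9,7,7,8,6,3 for degrees 0…13.
[q¹³] = 1·8 + 1·7 + 1·7 = 22.

22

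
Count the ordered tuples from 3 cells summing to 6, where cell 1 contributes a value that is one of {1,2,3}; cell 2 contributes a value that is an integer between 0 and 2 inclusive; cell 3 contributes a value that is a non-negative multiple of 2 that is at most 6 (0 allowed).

The generating function for the choices is (t + t^2 + t^3)·(1 + t + t^2)·(1 + t^2 + t^4 + t^6); the count is [t^6].
(t + t^2 + t^3) has coefficients 0,1,1,1 for degrees 0…3.
(1 + t + t^2) has coefficients 1,1,1,0,0,0,0 for degrees 0…6.
Finally multiplying by (1 + t^2 + t^4 + t^6), the product of all factors after the first has coefficients 1,1,2,1,2,1,2 for degrees 0…6.
[t^6] = 1·1 + 1·2 + 1·1 = 4.

4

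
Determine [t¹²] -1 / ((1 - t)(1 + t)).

Partial fractions give a closed form: a_n = (-1/2)·1^n + (-1/2)·(-1)^n.
At n = 12: a_12 = -1.

-1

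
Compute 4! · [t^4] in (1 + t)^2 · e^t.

21

The EGF product rule gives c_4 = Σ_{k_1+k_2=4} C(4; k_1,k_2) · ∏ g_i(k_i), where (1+t)^2 gives the falling factorial (2)_k; e^t gives (1)^k.
g_1(k) for k = 0…4: 1, 2, 2, 0, 0.
g_2(k) for k = 0…4: 1, 1, 1, 1, 1.
c_4 = Σ_k C(4,k)·g_1(k)·g_2(4−k) = 1·1·1 + 4·2·1 + 6·2·1 = 1 + 8 + 12 = 21.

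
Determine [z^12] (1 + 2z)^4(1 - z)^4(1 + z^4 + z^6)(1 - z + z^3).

20

(1 + 2z)^4 has coefficients 1,8,24,32,16 for degrees 0…4.
(1 - z)^4 has coefficients 1,-4,6,-4,1,0,0,0,0,0,0,0,0 for degrees 0…12.
Multiplying by (1 + z^4 + z^6) gives running coefficients 1,-4,6,-4,2,-4,7,-8,7,-4,1,0,0 for degrees 0…12.
Finally multiplying by (1 - z + z^3), the product of all factors after the first has coefficients 1,-5,10,-9,2,0,7,-13,11,-4,-3,6,-4 for degrees 0…12.
[z^12] = 1·(-4) + 8·6 + 24·(-3) + 32·(-4) + 16·11 = 20.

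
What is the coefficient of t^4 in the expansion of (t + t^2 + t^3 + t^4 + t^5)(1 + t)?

2

(t + t^2 + t^3 + t^4 + t^5) has coefficients 0,1,1,1,1 for degrees 0…4.
(1 + t) has coefficients 1,1,0,0,0 for degrees 0…4.
[t^4] = 1·0 + 1·0 + 1·1 + 1·1 = 2.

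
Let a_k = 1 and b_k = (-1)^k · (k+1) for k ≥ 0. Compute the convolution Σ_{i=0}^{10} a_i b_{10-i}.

The convolution is the x^10 coefficient of A(x)B(x).
Σ = 1·11 + 1·(-10) + 1·9 + 1·(-8) + 1·7 + 1·(-6) + 1·5 + 1·(-4) + 1·3 + 1·(-2) + 1·1 = 6.

6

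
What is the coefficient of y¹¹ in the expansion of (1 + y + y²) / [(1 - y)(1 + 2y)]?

The denominator gives the recurrence a_n = −a_(n−1) + 2a_(n−2) for n ≥ 3; the numerator fixes a_0 = 1, a_1 = 0, a_2 = 3.
Iterating: 1, 0, 3, -3, 9, -15, 33, -63, 129, -255, 513, -1023, so a_11 = -1023.

-1023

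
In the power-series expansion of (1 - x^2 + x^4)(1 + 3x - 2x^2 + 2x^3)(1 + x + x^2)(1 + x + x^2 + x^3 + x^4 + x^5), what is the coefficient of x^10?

8

(1 - x^2 + x^4) has coefficients 1,0,-1,0,1 for degrees 0…4.
(1 + 3x - 2x^2 + 2x^3) has coefficients 1,3,-2,2,0,0,0,0,0,0,0 for degrees 0…10.
Multiplying by (1 + x + x^2) gives running coefficients 1,4,2,3,0,2,0,0,0,0,0 for degrees 0…10.
Finally multiplying by (1 + x + x^2 + x^3 + x^4 + x^5), the product of all factors after the first has coefficients 1,5,7,10,10,12,11,7,5,2,2 for degrees 0…10.
[x^10] = 1·2 − 1·5 + 1·11 = 8.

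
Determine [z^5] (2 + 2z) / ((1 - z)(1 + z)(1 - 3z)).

728

Partial fractions give a closed form: a_n = (-1)·1^n + (3)·3^n.
At n = 5: a_5 = 728.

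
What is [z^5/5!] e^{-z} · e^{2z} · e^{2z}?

The EGF product rule gives c_5 = Σ_{k_1+k_2+k_3=5} C(5; k_1,k_2,k_3) · ∏ g_i(k_i), where e^{-z} gives (-1)^k; e^{2z} gives (2)^k; e^{2z} gives (2)^k.
g_1(k) for k = 0…5: 1, -1, 1, -1, 1, -1.
g_2(k) for k = 0…5: 1, 2, 4, 8, 16, 32.
g_3(k) for k = 0…5: 1, 2, 4, 8, 16, 32.
First combine the last two factors: h(k) = Σ_j C(k,j)·g_2(j)·g_3(k−j) for k = 0…5: 1, 4, 16, 64, 256, 1024.
c_5 = Σ_k C(5,k)·g_1(k)·h(5−k) = 1·1·1024 + 5·(-1)·256 + 10·1·64 + 10·(-1)·16 + 5·1·4 + 1·(-1)·1 = 1024 − 1280 + 640 − 160 + 20 − 1 = 243.

243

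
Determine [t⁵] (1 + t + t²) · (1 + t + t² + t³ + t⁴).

2

(1 + t + t²) has coefficients 1,1,1 for degrees 0…2.
(1 + t + t² + t³ + t⁴) has coefficients 1,1,1,1,1,0 for degrees 0…5.
[t⁵] = 1·0 + 1·1 + 1·1 = 2.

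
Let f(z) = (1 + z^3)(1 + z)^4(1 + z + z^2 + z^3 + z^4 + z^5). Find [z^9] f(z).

(1 + z^3) has coefficients 1,0,0,1 for degrees 0…3.
(1 + z)^4 has coefficients 1,4,6,4,1,0,0,0,0,0 for degrees 0…9.
Finally multiplying by (1 + z + z^2 + z^3 + z^4 + z^5), the product of all factors after the first has coefficients 1,5,11,15,16,16,15,11,5,1 for degrees 0…9.
[z^9] = 1·1 + 1·15 = 16.

16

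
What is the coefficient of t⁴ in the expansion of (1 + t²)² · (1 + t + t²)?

3

(1 + t²)² has coefficients 1,0,2,0,1 for degrees 0…4.
(1 + t + t²) has coefficients 1,1,1,0,0 for degrees 0…4.
[t⁴] = 1·0 + 2·1 + 1·1 = 3.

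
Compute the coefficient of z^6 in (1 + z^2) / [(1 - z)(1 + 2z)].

54

The denominator gives the recurrence a_n = −a_(n−1) + 2a_(n−2) for n ≥ 3; the numerator fixes a_0 = 1, a_1 = -1, a_2 = 4.
Iterating: 1, -1, 4, -6, 14, -26, 54, so a_6 = 54.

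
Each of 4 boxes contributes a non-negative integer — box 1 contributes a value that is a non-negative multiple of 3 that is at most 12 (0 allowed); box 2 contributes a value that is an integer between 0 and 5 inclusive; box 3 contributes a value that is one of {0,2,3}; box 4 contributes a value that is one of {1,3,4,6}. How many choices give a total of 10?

The generating function for the choices is (1 + x³ + x⁶ + x⁹ + x¹²)·(1 + x + x² + x³ + x⁴ + x⁵)·(1 + x² + x³)·(x + x³ + x⁴ + x⁶); the count is [x¹⁰].
(1 + x³ + x⁶ + x⁹ + x¹²) has coefficients 1,0,0,1,0,0,1,0,0,1,0 for degrees 0…10.
(1 + x + x² + x³ + x⁴ + x⁵) has coefficients 1,1,1,1,1,1,0,0,0,0,0 for degrees 0…10.
Multiplying by (1 + x² + x³) gives running coefficients 1,1,2,3,3,3,2,2,1,0,0 for degrees 0…10.
Finally multiplying by (x + x³ + x⁴ + x⁶), the product of all factors after the first has coefficients 0,1,1,3,5,6,9,9,10,9,7 for degrees 0…10.
[x¹⁰] = 1·7 + 1·9 + 1·5 + 1·1 = 22.

22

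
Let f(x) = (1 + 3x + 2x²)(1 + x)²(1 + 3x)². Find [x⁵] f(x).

(1 + 3x + 2x²) has coefficients 1,3,2 for degrees 0…2.
(1 + x)² has coefficients 1,2,1,0,0,0 for degrees 0…5.
Finally multiplying by (1 + 3x)², the product of all factors after the first has coefficients 1,8,22,24,9,0 for degrees 0…5.
[x⁵] = 1·0 + 3·9 + 2·24 = 75.

75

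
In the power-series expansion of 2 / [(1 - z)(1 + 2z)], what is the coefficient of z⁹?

Partial fractions give a closed form: a_n = (2/3)·1^n + (4/3)·(-2)^n.
At n = 9: a_9 = -682.

-682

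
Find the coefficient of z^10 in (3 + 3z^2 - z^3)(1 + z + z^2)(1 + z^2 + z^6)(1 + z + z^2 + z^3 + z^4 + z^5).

(3 + 3z^2 - z^3) has coefficients 3,0,3,-1 for degrees 0…3.
(1 + z + z^2) has coefficients 1,1,1,0,0,0,0,0,0,0,0 for degrees 0…10.
Multiplying by (1 + z^2 + z^6) gives running coefficients 1,1,2,1,1,0,1,1,1,0,0 for degrees 0…10.
Finally multiplying by (1 + z + z^2 + z^3 + z^4 + z^5), the product of all factors after the first has coefficients 1,2,4,5,6,6,6,6,5,4,3 for degrees 0…10.
[z^10] = 3·3 + 3·5 − 1·6 = 18.

18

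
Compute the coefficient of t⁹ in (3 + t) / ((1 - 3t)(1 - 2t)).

The denominator gives the recurrence a_n = 5a_(n−1) − 6a_(n−2) for n ≥ 3; the numerator fixes a_0 = 3, a_1 = 16, a_2 = 62.
Iterating: 3, 16, 62, 214, 698, 2206, 6842, 20974, 63818, 193246, so a_9 = 193246.

193246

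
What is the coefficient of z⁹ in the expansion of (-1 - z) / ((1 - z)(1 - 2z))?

Partial fractions give a closed form: a_n = (2)·1^n + (-3)·2^n.
At n = 9: a_9 = -1534.

-1534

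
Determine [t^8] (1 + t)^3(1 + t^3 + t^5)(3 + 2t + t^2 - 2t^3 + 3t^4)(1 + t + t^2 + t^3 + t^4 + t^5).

112

(1 + t)^3 has coefficients 1,3,3,1 for degrees 0…3.
(1 + t^3 + t^5) has coefficients 1,0,0,1,0,1,0,0,0 for degrees 0…8.
Multiplying by (3 + 2t + t^2 - 2t^3 + 3t^4) gives running coefficients 3,2,1,1,5,4,0,4,-2 for degrees 0…8.
Finally multiplying by (1 + t + t^2 + t^3 + t^4 + t^5), the product of all factors after the first has coefficients 3,5,6,7,12,16,13,15,12 for degrees 0…8.
[t^8] = 1·12 + 3·15 + 3·13 + 1·16 = 112.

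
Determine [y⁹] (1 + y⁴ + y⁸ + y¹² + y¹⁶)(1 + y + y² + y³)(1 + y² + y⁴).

(1 + y⁴ + y⁸ + y¹² + y¹⁶) has coefficients 1,0,0,0,1,0,0,0,1,0 for degrees 0…9.
(1 + y + y² + y³) has coefficients 1,1,1,1,0,0,0,0,0,0 for degrees 0…9.
Finally multiplying by (1 + y² + y⁴), the product of all factors after the first has coefficients 1,1,2,2,2,2,1,1,0,0 for degrees 0…9.
[y⁹] = 1·0 + 1·2 + 1·1 = 3.

3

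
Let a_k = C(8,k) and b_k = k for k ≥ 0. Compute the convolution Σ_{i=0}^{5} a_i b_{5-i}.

The convolution is the x^5 coefficient of A(x)B(x).
Σ = 1·5 + 8·4 + 28·3 + 56·2 + 70·1 + 56·0 = 303.

303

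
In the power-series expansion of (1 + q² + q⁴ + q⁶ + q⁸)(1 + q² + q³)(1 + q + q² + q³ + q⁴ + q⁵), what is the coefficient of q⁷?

9

(1 + q² + q⁴ + q⁶ + q⁸) has coefficients 1,0,1,0,1,0,1,0 for degrees 0…7.
(1 + q² + q³) has coefficients 1,0,1,1,0,0,0,0 for degrees 0…7.
Finally multiplying by (1 + q + q² + q³ + q⁴ + q⁵), the product of all factors after the first has coefficients 1,1,2,3,3,3,2,2 for degrees 0…7.
[q⁷] = 1·2 + 1·3 + 1·3 + 1·1 = 9.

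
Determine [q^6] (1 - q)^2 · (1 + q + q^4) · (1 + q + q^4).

(1 - q)^2 has coefficients 1,-2,1 for degrees 0…2.
(1 + q + q^4) has coefficients 1,1,0,0,1,0,0 for degrees 0…6.
Finally multiplying by (1 + q + q^4), the product of all factors after the first has coefficients 1,2,1,0,2,2,0 for degrees 0…6.
[q^6] = 1·0 − 2·2 + 1·2 = -2.

-2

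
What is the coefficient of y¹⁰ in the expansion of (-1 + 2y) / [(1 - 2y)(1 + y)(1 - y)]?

-1

Partial fractions give a closed form: a_n = (-1/2)·(-1)^n + (-1/2)·1^n.
At n = 10: a_10 = -1.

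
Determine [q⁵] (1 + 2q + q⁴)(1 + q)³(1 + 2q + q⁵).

(1 + 2q + q⁴) has coefficients 1,2,0,0,1 for degrees 0…4.
(1 + q)³ has coefficients 1,3,3,1,0,0 for degrees 0…5.
Finally multiplying by (1 + 2q + q⁵), the product of all factors after the first has coefficients 1,5,9,7,2,1 for degrees 0…5.
[q⁵] = 1·1 + 2·2 + 1·5 = 10.

10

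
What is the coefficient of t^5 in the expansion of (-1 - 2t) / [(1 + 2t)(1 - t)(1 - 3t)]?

-364

Partial fractions give a closed form: a_n = (1/2)·1^n + (-3/2)·3^n.
At n = 5: a_5 = -364.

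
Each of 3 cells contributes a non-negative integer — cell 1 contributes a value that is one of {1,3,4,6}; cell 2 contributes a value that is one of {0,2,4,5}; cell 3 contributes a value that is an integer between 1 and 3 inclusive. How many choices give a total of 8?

The generating function for the choices is (z + z³ + z⁴ + z⁶)·(1 + z² + z⁴ + z⁵)·(z + z² + z³); the count is [z⁸].
(z + z³ + z⁴ + z⁶) has coefficients 0,1,0,1,1,0,1 for degrees 0…6.
(1 + z² + z⁴ + z⁵) has coefficients 1,0,1,0,1,1,0,0,0 for degrees 0…8.
Finally multiplying by (z + z² + z³), the product of all factors after the first has coefficients 0,1,1,2,1,2,2,2,1 for degrees 0…8.
[z⁸] = 1·2 + 1·2 + 1·1 + 1·1 = 6.

6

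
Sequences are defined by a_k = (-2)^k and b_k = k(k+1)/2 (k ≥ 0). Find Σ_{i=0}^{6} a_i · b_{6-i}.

Write out a_i and b_{6-i} for i = 0,…,6 and sum the products.
Σ = 1·21 − 2·15 + 4·10 − 8·6 + 16·3 − 32·1 + 64·0 = -1.

-1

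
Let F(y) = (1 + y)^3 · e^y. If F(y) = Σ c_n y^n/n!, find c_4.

The EGF product rule gives c_4 = Σ_{k_1+k_2=4} C(4; k_1,k_2) · ∏ g_i(k_i), where (1+y)^3 gives the falling factorial (3)_k; e^y gives (1)^k.
g_1(k) for k = 0…4: 1, 3, 6, 6, 0.
g_2(k) for k = 0…4: 1, 1, 1, 1, 1.
c_4 = Σ_k C(4,k)·g_1(k)·g_2(4−k) = 1·1·1 + 4·3·1 + 6·6·1 + 4·6·1 = 1 + 12 + 36 + 24 = 73.

73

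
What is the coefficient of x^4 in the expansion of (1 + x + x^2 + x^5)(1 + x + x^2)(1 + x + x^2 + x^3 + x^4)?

9

(1 + x + x^2 + x^5) has coefficients 1,1,1,0,0 for degrees 0…4.
(1 + x + x^2) has coefficients 1,1,1,0,0 for degrees 0…4.
Finally multiplying by (1 + x + x^2 + x^3 + x^4), the product of all factors after the first has coefficients 1,2,3,3,3 for degrees 0…4.
[x^4] = 1·3 + 1·3 + 1·3 = 9.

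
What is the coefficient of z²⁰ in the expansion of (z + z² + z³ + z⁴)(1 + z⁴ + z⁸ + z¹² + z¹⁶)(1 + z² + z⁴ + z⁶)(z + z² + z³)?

(z + z² + z³ + z⁴) has coefficients 0,1,1,1,1 for degrees 0…4.
(1 + z⁴ + z⁸ + z¹² + z¹⁶) has coefficients 1,0,0,0,1,0,0,0,1,0,0,0,1,0,0,0,1,0,0,0,0 for degrees 0…20.
Multiplying by (1 + z² + z⁴ + z⁶) gives running coefficients 1,0,1,0,2,0,2,0,2,0,2,0,2,0,2,0,2,0,2,0,1 for degrees 0…20.
Finally multiplying by (z + z² + z³), the product of all factors after the first has coefficients 0,1,1,2,1,3,2,4,2,4,2,4,2,4,2,4,2,4,2,4,2 for degrees 0…20.
[z²⁰] = 1·4 + 1·2 + 1·4 + 1·2 = 12.

12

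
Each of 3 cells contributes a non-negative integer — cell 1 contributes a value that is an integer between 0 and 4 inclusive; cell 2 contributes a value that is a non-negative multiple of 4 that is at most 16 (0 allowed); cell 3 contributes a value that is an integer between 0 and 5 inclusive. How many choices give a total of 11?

7

The generating function for the choices is (1 + t + t^2 + t^3 + t^4)·(1 + t^4 + t^8 + t^12 + t^16)·(1 + t + t^2 + t^3 + t^4 + t^5); the count is [t^11].
(1 + t + t^2 + t^3 + t^4) has coefficients 1,1,1,1,1 for degrees 0…4.
(1 + t^4 + t^8 + t^12 + t^16) has coefficients 1,0,0,0,1,0,0,0,1,0,0,0 for degrees 0…11.
Finally multiplying by (1 + t + t^2 + t^3 + t^4 + t^5), the product of all factors after the first has coefficients 1,1,1,1,2,2,1,1,2,2,1,1 for degrees 0…11.
[t^11] = 1·1 + 1·1 + 1·2 + 1·2 + 1·1 = 7.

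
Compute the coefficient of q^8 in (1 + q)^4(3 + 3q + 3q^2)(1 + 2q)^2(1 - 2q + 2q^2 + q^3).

573

(1 + q)^4 has coefficients 1,4,6,4,1 for degrees 0…4.
(3 + 3q + 3q^2) has coefficients 3,3,3,0,0,0,0,0,0 for degrees 0…8.
Multiplying by (1 + 2q)^2 gives running coefficients 3,15,27,24,12,0,0,0,0 for degrees 0…8.
Finally multiplying by (1 - 2q + 2q^2 + q^3), the product of all factors after the first has coefficients 3,9,3,3,33,51,48,12,0 for degrees 0…8.
[q^8] = 1·0 + 4·12 + 6·48 + 4·51 + 1·33 = 573.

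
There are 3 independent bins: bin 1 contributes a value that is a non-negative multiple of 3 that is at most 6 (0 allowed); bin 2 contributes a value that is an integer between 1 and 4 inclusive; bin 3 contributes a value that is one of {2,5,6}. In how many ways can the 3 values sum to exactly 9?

The generating function for the choices is (1 + t³ + t⁶)·(t + t² + t³ + t⁴)·(t² + t⁵ + t⁶); the count is [t⁹].
(1 + t³ + t⁶) has coefficients 1,0,0,1,0,0,1 for degrees 0…6.
(t + t² + t³ + t⁴) has coefficients 0,1,1,1,1,0,0,0,0,0 for degrees 0…9.
Finally multiplying by (t² + t⁵ + t⁶), the product of all factors after the first has coefficients 0,0,0,1,1,1,2,2,2,2 for degrees 0…9.
[t⁹] = 1·2 + 1·2 + 1·1 = 5.

5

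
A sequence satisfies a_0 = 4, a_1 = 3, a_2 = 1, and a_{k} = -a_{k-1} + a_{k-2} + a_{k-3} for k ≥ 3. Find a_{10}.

The ordinary generating function has denominator 1 + y - y^2 - y^3.
Iterating the recurrence: a_0,…,a_{10} = 4, 3, 1, 6, -2, 9, -5, 12, -8, 15, -11.

-11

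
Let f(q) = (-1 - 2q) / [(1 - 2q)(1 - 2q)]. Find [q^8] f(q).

The denominator gives the recurrence a_n = 4a_(n−1) − 4a_(n−2) for n ≥ 2; the numerator fixes a_0 = -1, a_1 = -6.
Iterating: -1, -6, -20, -56, -144, -352, -832, -1920, -4352, so a_8 = -4352.

-4352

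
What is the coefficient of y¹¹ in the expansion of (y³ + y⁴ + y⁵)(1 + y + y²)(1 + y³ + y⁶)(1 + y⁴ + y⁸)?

(y³ + y⁴ + y⁵) has coefficients 0,0,0,1,1,1 for degrees 0…5.
(1 + y + y²) has coefficients 1,1,1,0,0,0,0,0,0,0,0,0 for degrees 0…11.
Multiplying by (1 + y³ + y⁶) gives running coefficients 1,1,1,1,1,1,1,1,1,0,0,0 for degrees 0…11.
Finally multiplying by (1 + y⁴ + y⁸), the product of all factors after the first has coefficients 1,1,1,1,2,2,2,2,3,2,2,2 for degrees 0…11.
[y¹¹] = 1·3 + 1·2 + 1·2 = 7.

7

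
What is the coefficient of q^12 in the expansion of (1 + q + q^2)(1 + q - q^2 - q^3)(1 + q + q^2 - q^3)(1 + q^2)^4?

(1 + q + q^2) has coefficients 1,1,1 for degrees 0…2.
(1 + q - q^2 - q^3) has coefficients 1,1,-1,-1,0,0,0,0,0,0,0,0,0 for degrees 0…12.
Multiplying by (1 + q + q^2 - q^3) gives running coefficients 1,2,1,-2,-3,0,1,0,0,0,0,0,0 for degrees 0…12.
Finally multiplying by (1 + q^2)^4, the product of all factors after the first has coefficients 1,2,5,6,7,4,-1,-4,-9,-6,-5,-2,1 for degrees 0…12.
[q^12] = 1·1 + 1·(-2) + 1·(-5) = -6.

-6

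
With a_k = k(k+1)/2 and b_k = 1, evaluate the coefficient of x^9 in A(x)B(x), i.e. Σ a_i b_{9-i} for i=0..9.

The convolution is the x^9 coefficient of A(x)B(x).
Σ = 0·1 + 1·1 + 3·1 + 6·1 + 10·1 + 15·1 + 21·1 + 28·1 + 36·1 + 45·1 = 165.

165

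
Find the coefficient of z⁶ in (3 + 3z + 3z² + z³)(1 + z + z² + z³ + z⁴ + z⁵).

(3 + 3z + 3z² + z³) has coefficients 3,3,3,1 for degrees 0…3.
(1 + z + z² + z³ + z⁴ + z⁵) has coefficients 1,1,1,1,1,1,0 for degrees 0…6.
[z⁶] = 3·0 + 3·1 + 3·1 + 1·1 = 7.

7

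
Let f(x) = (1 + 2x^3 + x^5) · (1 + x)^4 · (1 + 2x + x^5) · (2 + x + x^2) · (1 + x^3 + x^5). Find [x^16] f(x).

86

(1 + 2x^3 + x^5) has coefficients 1,0,0,2,0,1 for degrees 0…5.
(1 + x)^4 has coefficients 1,4,6,4,1,0,0,0,0,0,0,0,0,0,0,0,0 for degrees 0…16.
Multiplying by (1 + 2x + x^5) gives running coefficients 1,6,14,16,9,3,4,6,4,1,0,0,0,0,0,0,0 for degrees 0…16.
Multiplying by (2 + x + x^2) gives running coefficients 2,13,35,52,48,31,20,19,18,12,5,1,0,0,0,0,0 for degrees 0…16.
Finally multiplying by (1 + x^3 + x^5), the product of all factors after the first has coefficients 2,13,35,54,61,68,85,102,101,80,55,39,31,23,13,5,1 for degrees 0…16.
[x^16] = 1·1 + 2·23 + 1·39 = 86.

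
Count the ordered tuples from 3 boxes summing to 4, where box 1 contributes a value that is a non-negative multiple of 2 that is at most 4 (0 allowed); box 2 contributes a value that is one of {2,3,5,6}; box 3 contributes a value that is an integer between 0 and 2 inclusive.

3

The generating function for the choices is (1 + t^2 + t^4)·(t^2 + t^3 + t^5 + t^6)·(1 + t + t^2); the count is [t^4].
(1 + t^2 + t^4) has coefficients 1,0,1,0,1 for degrees 0…4.
(t^2 + t^3 + t^5 + t^6) has coefficients 0,0,1,1,0 for degrees 0…4.
Finally multiplying by (1 + t + t^2), the product of all factors after the first has coefficients 0,0,1,2,2 for degrees 0…4.
[t^4] = 1·2 + 1·1 + 1·0 = 3.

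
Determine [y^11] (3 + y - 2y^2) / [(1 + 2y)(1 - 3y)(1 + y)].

Partial fractions give a closed form: a_n = (8/5)·(-2)^n + (7/5)·3^n.
At n = 11: a_11 = 244729.

244729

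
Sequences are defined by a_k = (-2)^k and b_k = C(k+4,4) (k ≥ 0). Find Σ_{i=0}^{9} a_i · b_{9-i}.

This is [x^9] in the product of the two ordinary generating functions.
Σ = 1·715 − 2·495 + 4·330 − 8·210 + 16·126 − 32·70 + 64·35 − 128·15 + 256·5 − 512·1 = 229.

229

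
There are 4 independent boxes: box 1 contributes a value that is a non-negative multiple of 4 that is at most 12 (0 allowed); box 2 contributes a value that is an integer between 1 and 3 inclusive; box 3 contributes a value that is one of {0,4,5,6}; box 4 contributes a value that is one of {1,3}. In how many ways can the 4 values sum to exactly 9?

5

The generating function for the choices is (1 + z^4 + z^8 + z^12)·(z + z^2 + z^3)·(1 + z^4 + z^5 + z^6)·(z + z^3); the count is [z^9].
(1 + z^4 + z^8 + z^12) has coefficients 1,0,0,0,1,0,0,0,1,0 for degrees 0…9.
(z + z^2 + z^3) has coefficients 0,1,1,1,0,0,0,0,0,0 for degrees 0…9.
Multiplying by (1 + z^4 + z^5 + z^6) gives running coefficients 0,1,1,1,0,1,2,3,2,1 for degrees 0…9.
Finally multiplying by (z + z^3), the product of all factors after the first has coefficients 0,0,1,1,2,1,2,2,4,4 for degrees 0…9.
[z^9] = 1·4 + 1·1 + 1·0 = 5.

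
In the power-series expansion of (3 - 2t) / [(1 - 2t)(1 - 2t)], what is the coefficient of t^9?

The denominator gives the recurrence a_n = 4a_(n−1) − 4a_(n−2) for n ≥ 2; the numerator fixes a_0 = 3, a_1 = 10.
Iterating: 3, 10, 28, 72, 176, 416, 960, 2176, 4864, 10752, so a_9 = 10752.

10752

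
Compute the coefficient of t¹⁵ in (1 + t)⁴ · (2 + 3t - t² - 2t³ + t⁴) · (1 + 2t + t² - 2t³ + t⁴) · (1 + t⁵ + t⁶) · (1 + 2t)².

(1 + t)⁴ has coefficients 1,4,6,4,1 for degrees 0…4.
(2 + 3t - t² - 2t³ + t⁴) has coefficients 2,3,-1,-2,1,0,0,0,0,0,0,0,0,0,0,0 for degrees 0…15.
Multiplying by (1 + 2t + t² - 2t³ + t⁴) gives running coefficients 2,7,7,-5,-8,5,4,-4,1,0,0,0,0,0,0,0 for degrees 0…15.
Multiplying by (1 + t⁵ + t⁶) gives running coefficients 2,7,7,-5,-8,7,13,10,3,-13,-3,9,0,-3,1,0 for degrees 0…15.
Finally multiplying by (1 + 2t)², the product of all factors after the first has coefficients 2,15,43,51,0,-45,9,90,95,39,-43,-55,24,33,-11,-8 for degrees 0…15.
[t¹⁵] = 1·(-8) + 4·(-11) + 6·33 + 4·24 + 1·(-55) = 187.

187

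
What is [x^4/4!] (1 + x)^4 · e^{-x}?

-15

The EGF product rule gives c_4 = Σ_{k_1+k_2=4} C(4; k_1,k_2) · ∏ g_i(k_i), where (1+x)^4 gives the falling factorial (4)_k; e^{-x} gives (-1)^k.
g_1(k) for k = 0…4: 1, 4, 12, 24, 24.
g_2(k) for k = 0…4: 1, -1, 1, -1, 1.
c_4 = Σ_k C(4,k)·g_1(k)·g_2(4−k) = 1·1·1 + 4·4·(-1) + 6·12·1 + 4·24·(-1) + 1·24·1 = 1 − 16 + 72 − 96 + 24 = -15.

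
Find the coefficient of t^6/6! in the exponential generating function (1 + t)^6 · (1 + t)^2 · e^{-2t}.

-1472

The EGF product rule gives c_6 = Σ_{k_1+k_2+k_3=6} C(6; k_1,k_2,k_3) · ∏ g_i(k_i), where (1+t)^6 gives the falling factorial (6)_k; (1+t)^2 gives the falling factorial (2)_k; e^{-2t} gives (-2)^k.
g_1(k) for k = 0…6: 1, 6, 30, 120, 360, 720, 720.
g_2(k) for k = 0…6: 1, 2, 2, 0, 0, 0, 0.
g_3(k) for k = 0…6: 1, -2, 4, -8, 16, -32, 64.
First combine the last two factors: h(k) = Σ_j C(k,j)·g_2(j)·g_3(k−j) for k = 0…6: 1, 0, -2, 4, 0, -32, 160.
c_6 = Σ_k C(6,k)·g_1(k)·h(6−k) = 1·1·160 + 6·6·(-32) + 20·120·4 + 15·360·(-2) + 1·720·1 = 160 − 1152 + 9600 − 10800 + 720 = -1472.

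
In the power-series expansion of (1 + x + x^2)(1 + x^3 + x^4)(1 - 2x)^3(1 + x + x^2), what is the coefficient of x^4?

(1 + x + x^2) has coefficients 1,1,1 for degrees 0…2.
(1 + x^3 + x^4) has coefficients 1,0,0,1,1 for degrees 0…4.
Multiplying by (1 - 2x)^3 gives running coefficients 1,-6,12,-7,-5 for degrees 0…4.
Finally multiplying by (1 + x + x^2), the product of all factors after the first has coefficients 1,-5,7,-1,0 for degrees 0…4.
[x^4] = 1·0 + 1·(-1) + 1·7 = 6.

6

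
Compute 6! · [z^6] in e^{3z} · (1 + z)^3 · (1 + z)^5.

629793

The EGF product rule gives c_6 = Σ_{k_1+k_2+k_3=6} C(6; k_1,k_2,k_3) · ∏ g_i(k_i), where e^{3z} gives (3)^k; (1+z)^3 gives the falling factorial (3)_k; (1+z)^5 gives the falling factorial (5)_k.
g_1(k) for k = 0…6: 1, 3, 9, 27, 81, 243, 729.
g_2(k) for k = 0…6: 1, 3, 6, 6, 0, 0, 0.
g_3(k) for k = 0…6: 1, 5, 20, 60, 120, 120, 0.
First combine the last two factors: h(k) = Σ_j C(k,j)·g_2(j)·g_3(k−j) for k = 0…6: 1, 8, 56, 336, 1680, 6720, 20160.
c_6 = Σ_k C(6,k)·g_1(k)·h(6−k) = 1·1·20160 + 6·3·6720 + 15·9·1680 + 20·27·336 + 15·81·56 + 6·243·8 + 1·729·1 = 20160 + 120960 + 226800 + 181440 + 68040 + 11664 + 729 = 629793.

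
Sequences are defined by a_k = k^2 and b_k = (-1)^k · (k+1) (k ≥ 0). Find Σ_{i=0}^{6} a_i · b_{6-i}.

12

Write out a_i and b_{6-i} for i = 0,…,6 and sum the products.
Σ = 0·7 + 1·(-6) + 4·5 + 9·(-4) + 16·3 + 25·(-2) + 36·1 = 12.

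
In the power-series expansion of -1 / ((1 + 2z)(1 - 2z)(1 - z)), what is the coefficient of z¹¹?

-1365

Partial fractions give a closed form: a_n = (-1/3)·(-2)^n + (-1)·2^n + (1/3)·1^n.
At n = 11: a_11 = -1365.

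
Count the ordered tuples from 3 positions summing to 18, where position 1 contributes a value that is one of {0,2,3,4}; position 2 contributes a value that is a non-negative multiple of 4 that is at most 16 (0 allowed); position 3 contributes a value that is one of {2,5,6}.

The generating function for the choices is (1 + y² + y³ + y⁴)·(1 + y⁴ + y⁸ + y¹² + y¹⁶)·(y² + y⁵ + y⁶); the count is [y¹⁸].
(1 + y² + y³ + y⁴) has coefficients 1,0,1,1,1 for degrees 0…4.
(1 + y⁴ + y⁸ + y¹² + y¹⁶) has coefficients 1,0,0,0,1,0,0,0,1,0,0,0,1,0,0,0,1,0,0 for degrees 0…18.
Finally multiplying by (y² + y⁵ + y⁶), the product of all factors after the first has coefficients 0,0,1,0,0,1,2,0,0,1,2,0,0,1,2,0,0,1,2 for degrees 0…18.
[y¹⁸] = 1·2 + 1·0 + 1·0 + 1·2 = 4.

4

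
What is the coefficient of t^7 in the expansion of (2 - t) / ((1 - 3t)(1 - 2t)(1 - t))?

The denominator gives the recurrence a_n = 6a_(n−1) − 11a_(n−2) + 6a_(n−3) for n ≥ 3; the numerator fixes a_0 = 2, a_1 = 11, a_2 = 44.
Iterating: 2, 11, 44, 155, 512, 1631, 5084, 15635, so a_7 = 15635.

15635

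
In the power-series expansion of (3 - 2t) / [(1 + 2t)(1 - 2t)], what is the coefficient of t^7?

The denominator gives the recurrence a_n = 4a_(n−2) for n ≥ 2; the numerator fixes a_0 = 3, a_1 = -2.
Iterating: 3, -2, 12, -8, 48, -32, 192, -128, so a_7 = -128.

-128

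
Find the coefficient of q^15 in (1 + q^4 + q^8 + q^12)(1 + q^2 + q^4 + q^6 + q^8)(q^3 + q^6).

(1 + q^4 + q^8 + q^12) has coefficients 1,0,0,0,1,0,0,0,1,0,0,0,1 for degrees 0…12.
(1 + q^2 + q^4 + q^6 + q^8) has coefficients 1,0,1,0,1,0,1,0,1,0,0,0,0,0,0,0 for degrees 0…15.
Finally multiplying by (q^3 + q^6), the product of all factors after the first has coefficients 0,0,0,1,0,1,1,1,1,1,1,1,1,0,1,0 for degrees 0…15.
[q^15] = 1·0 + 1·1 + 1·1 + 1·1 = 3.

3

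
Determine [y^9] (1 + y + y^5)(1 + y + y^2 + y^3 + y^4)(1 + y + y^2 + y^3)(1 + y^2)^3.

(1 + y + y^5) has coefficients 1,1,0,0,0,1 for degrees 0…5.
(1 + y + y^2 + y^3 + y^4) has coefficients 1,1,1,1,1,0,0,0,0,0 for degrees 0…9.
Multiplying by (1 + y + y^2 + y^3) gives running coefficients 1,2,3,4,4,3,2,1,0,0 for degrees 0…9.
Finally multiplying by (1 + y^2)^3, the product of all factors after the first has coefficients 1,2,6,10,16,21,24,24,21,16 for degrees 0…9.
[y^9] = 1·16 + 1·21 + 1·16 = 53.

53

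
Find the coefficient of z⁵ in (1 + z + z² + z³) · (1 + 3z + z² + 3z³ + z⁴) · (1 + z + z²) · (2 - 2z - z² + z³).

-7

(1 + z + z² + z³) has coefficients 1,1,1,1 for degrees 0…3.
(1 + 3z + z² + 3z³ + z⁴) has coefficients 1,3,1,3,1,0 for degrees 0…5.
Multiplying by (1 + z + z²) gives running coefficients 1,4,5,7,5,4 for degrees 0…5.
Finally multiplying by (2 - 2z - z² + z³), the product of all factors after the first has coefficients 2,6,1,1,-5,-4 for degrees 0…5.
[z⁵] = 1·(-4) + 1·(-5) + 1·1 + 1·1 = -7.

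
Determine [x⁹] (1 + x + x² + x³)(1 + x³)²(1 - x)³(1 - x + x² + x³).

(1 + x + x² + x³) has coefficients 1,1,1,1 for degrees 0…3.
(1 + x³)² has coefficients 1,0,0,2,0,0,1,0,0,0 for degrees 0…9.
Multiplying by (1 - x)³ gives running coefficients 1,-3,3,1,-6,6,-1,-3,3,-1 for degrees 0…9.
Finally multiplying by (1 - x + x² + x³), the product of all factors after the first has coefficients 1,-4,7,-4,-7,16,-12,-2,11,-8 for degrees 0…9.
[x⁹] = 1·(-8) + 1·11 + 1·(-2) + 1·(-12) = -11.

-11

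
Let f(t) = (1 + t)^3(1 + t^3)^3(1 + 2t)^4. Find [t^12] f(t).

369

(1 + t)^3 has coefficients 1,3,3,1 for degrees 0…3.
(1 + t^3)^3 has coefficients 1,0,0,3,0,0,3,0,0,1,0,0,0 for degrees 0…12.
Finally multiplying by (1 + 2t)^4, the product of all factors after the first has coefficients 1,8,24,35,40,72,99,72,72,97,56,24,32 for degrees 0…12.
[t^12] = 1·32 + 3·24 + 3·56 + 1·97 = 369.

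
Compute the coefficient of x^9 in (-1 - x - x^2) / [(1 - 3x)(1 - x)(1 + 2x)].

-25485

The denominator gives the recurrence a_n = 2a_(n−1) + 5a_(n−2) − 6a_(n−3) for n ≥ 3; the numerator fixes a_0 = -1, a_1 = -3, a_2 = -12.
Iterating: -1, -3, -12, -33, -108, -309, -960, -2817, -8580, -25485, so a_9 = -25485.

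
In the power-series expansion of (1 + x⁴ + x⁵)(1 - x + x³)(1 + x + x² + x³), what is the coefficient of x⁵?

2

(1 + x⁴ + x⁵) has coefficients 1,0,0,0,1,1 for degrees 0…5.
(1 - x + x³) has coefficients 1,-1,0,1,0,0 for degrees 0…5.
Finally multiplying by (1 + x + x² + x³), the product of all factors after the first has coefficients 1,0,0,1,0,1 for degrees 0…5.
[x⁵] = 1·1 + 1·0 + 1·1 = 2.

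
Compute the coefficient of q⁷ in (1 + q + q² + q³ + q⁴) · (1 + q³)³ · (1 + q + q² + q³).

(1 + q + q² + q³ + q⁴) has coefficients 1,1,1,1,1 for degrees 0…4.
(1 + q³)³ has coefficients 1,0,0,3,0,0,3,0 for degrees 0…7.
Finally multiplying by (1 + q + q² + q³), the product of all factors after the first has coefficients 1,1,1,4,3,3,6,3 for degrees 0…7.
[q⁷] = 1·3 + 1·6 + 1·3 + 1·3 + 1·4 = 19.

19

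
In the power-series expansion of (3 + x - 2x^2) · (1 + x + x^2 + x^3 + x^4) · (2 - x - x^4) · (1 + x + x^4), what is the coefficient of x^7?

-3

(3 + x - 2x^2) has coefficients 3,1,-2 for degrees 0…2.
(1 + x + x^2 + x^3 + x^4) has coefficients 1,1,1,1,1,0,0,0 for degrees 0…7.
Multiplying by (2 - x - x^4) gives running coefficients 2,1,1,1,0,-2,-1,-1 for degrees 0…7.
Finally multiplying by (1 + x + x^4), the product of all factors after the first has coefficients 2,3,2,2,3,-1,-2,-1 for degrees 0…7.
[x^7] = 3·(-1) + 1·(-2) − 2·(-1) = -3.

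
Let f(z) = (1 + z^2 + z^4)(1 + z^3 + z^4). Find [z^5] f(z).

(1 + z^2 + z^4) has coefficients 1,0,1,0,1 for degrees 0…4.
(1 + z^3 + z^4) has coefficients 1,0,0,1,1,0 for degrees 0…5.
[z^5] = 1·0 + 1·1 + 1·0 = 1.

1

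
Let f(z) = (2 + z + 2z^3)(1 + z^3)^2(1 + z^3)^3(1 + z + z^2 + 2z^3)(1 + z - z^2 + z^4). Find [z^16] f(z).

185

(2 + z + 2z^3) has coefficients 2,1,0,2 for degrees 0…3.
(1 + z^3)^2 has coefficients 1,0,0,2,0,0,1,0,0,0,0,0,0,0,0,0,0 for degrees 0…16.
Multiplying by (1 + z^3)^3 gives running coefficients 1,0,0,5,0,0,10,0,0,10,0,0,5,0,0,1,0 for degrees 0…16.
Multiplying by (1 + z + z^2 + 2z^3) gives running coefficients 1,1,1,7,5,5,20,10,10,30,10,10,25,5,5,11,1 for degrees 0…16.
Finally multiplying by (1 + z - z^2 + z^4), the product of all factors after the first has coefficients 1,2,1,7,12,4,21,32,5,35,50,0,35,50,-5,21,32 for degrees 0…16.
[z^16] = 2·32 + 1·21 + 2·50 = 185.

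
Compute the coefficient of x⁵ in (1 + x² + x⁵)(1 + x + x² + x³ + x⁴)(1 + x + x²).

6

(1 + x² + x⁵) has coefficients 1,0,1,0,0,1 for degrees 0…5.
(1 + x + x² + x³ + x⁴) has coefficients 1,1,1,1,1,0 for degrees 0…5.
Finally multiplying by (1 + x + x²), the product of all factors after the first has coefficients 1,2,3,3,3,2 for degrees 0…5.
[x⁵] = 1·2 + 1·3 + 1·1 = 6.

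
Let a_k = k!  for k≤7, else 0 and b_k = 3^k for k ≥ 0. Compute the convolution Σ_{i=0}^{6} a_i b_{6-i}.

Write out a_i and b_{6-i} for i = 0,…,6 and sum the products.
Σ = 1·729 + 1·243 + 2·81 + 6·27 + 24·9 + 120·3 + 720·1 = 2592.

2592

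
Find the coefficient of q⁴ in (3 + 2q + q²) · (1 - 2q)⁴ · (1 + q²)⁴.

254

(3 + 2q + q²) has coefficients 3,2,1 for degrees 0…2.
(1 - 2q)⁴ has coefficients 1,-8,24,-32,16 for degrees 0…4.
Finally multiplying by (1 + q²)⁴, the product of all factors after the first has coefficients 1,-8,28,-64,118 for degrees 0…4.
[q⁴] = 3·118 + 2·(-64) + 1·28 = 254.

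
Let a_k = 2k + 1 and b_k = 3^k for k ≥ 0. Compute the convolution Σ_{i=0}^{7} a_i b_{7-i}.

The convolution is the x^7 coefficient of A(x)B(x).
Σ = 1·2187 + 3·729 + 5·243 + 7·81 + 9·27 + 11·9 + 13·3 + 15·1 = 6552.

6552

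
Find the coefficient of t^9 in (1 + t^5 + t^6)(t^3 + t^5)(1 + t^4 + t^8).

(1 + t^5 + t^6) has coefficients 1,0,0,0,0,1,1 for degrees 0…6.
(t^3 + t^5) has coefficients 0,0,0,1,0,1,0,0,0,0 for degrees 0…9.
Finally multiplying by (1 + t^4 + t^8), the product of all factors after the first has coefficients 0,0,0,1,0,1,0,1,0,1 for degrees 0…9.
[t^9] = 1·1 + 1·0 + 1·1 = 2.

2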